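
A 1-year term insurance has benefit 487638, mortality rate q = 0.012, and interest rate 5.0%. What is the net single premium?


NSP = benefit * q * v
v = 1/(1+i) = 0.952381
NSP = 487638 * 0.012 * 0.952381
= 5573.0057


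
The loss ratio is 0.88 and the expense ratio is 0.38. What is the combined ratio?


Combined ratio = loss ratio + expense ratio
= 0.88 + 0.38
= 1.26


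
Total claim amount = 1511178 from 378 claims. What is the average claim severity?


severity = total / number
= 1511178 / 378
= 3997.8254


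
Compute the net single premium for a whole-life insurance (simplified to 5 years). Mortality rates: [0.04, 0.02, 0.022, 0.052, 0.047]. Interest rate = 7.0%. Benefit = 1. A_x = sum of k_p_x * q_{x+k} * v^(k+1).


v = 0.934579
Year 0: k_p_x=1.0, q=0.04, term=0.037383
Year 1: k_p_x=0.96, q=0.02, term=0.01677
Year 2: k_p_x=0.9408, q=0.022, term=0.016895
Year 3: k_p_x=0.920102, q=0.052, term=0.036501
Year 4: k_p_x=0.872257, q=0.047, term=0.02923
A_x = 0.1368


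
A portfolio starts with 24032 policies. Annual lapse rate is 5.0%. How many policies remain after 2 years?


remaining = initial * (1 - lapse)^years
= 24032 * (1 - 0.05)^2
= 24032 * 0.9025
= 21688.88


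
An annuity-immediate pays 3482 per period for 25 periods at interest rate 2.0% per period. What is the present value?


PV = PMT * (1 - (1+i)^(-n)) / i
= 3482 * (1 - (1+0.02)^(-25)) / 0.02
= 3482 * (1 - 0.609531) / 0.02
= 3482 * 19.523456
= 67980.6754


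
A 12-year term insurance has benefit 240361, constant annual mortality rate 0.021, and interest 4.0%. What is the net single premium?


NSP = benefit * sum_{k=0}^{n-1} k_p_x * q * v^(k+1)
With constant q=0.021, v=0.961538
Sum = 0.177583
NSP = 240361 * 0.177583
= 42684.0243


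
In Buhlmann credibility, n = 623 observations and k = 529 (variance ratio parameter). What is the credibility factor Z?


Z = n / (n + k)
= 623 / (623 + 529)
= 623 / 1152
= 0.5408


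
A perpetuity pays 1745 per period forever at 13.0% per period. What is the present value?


PV = PMT / i
= 1745 / 0.13
= 13423.0769


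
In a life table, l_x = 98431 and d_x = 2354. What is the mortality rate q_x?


q_x = d_x / l_x
= 2354 / 98431
= 0.0239


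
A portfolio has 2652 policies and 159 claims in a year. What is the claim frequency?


frequency = claims / policies
= 159 / 2652
= 0.06


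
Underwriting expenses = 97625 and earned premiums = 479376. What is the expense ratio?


Expense ratio = expenses / premiums
= 97625 / 479376
= 0.2037


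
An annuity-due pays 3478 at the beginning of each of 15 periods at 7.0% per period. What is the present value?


PV_due = PMT * (1-(1+i)^(-n))/i * (1+i)
PV_immediate = 31677.3249
PV_due = 31677.3249 * 1.07
= 33894.7377


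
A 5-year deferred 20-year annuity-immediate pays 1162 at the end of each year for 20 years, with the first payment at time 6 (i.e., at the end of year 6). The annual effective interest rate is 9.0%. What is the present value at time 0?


PV at time 5 of the 20-year annuity-immediate:
a_n = 1162 * (1-(1+0.09)^(-20))/0.09 = 10607.3701
Discount back 5 years to time 0:
PV = 10607.3701 * (1+0.09)^(-5)
= 10607.3701 * 0.649931
= 6894.0627


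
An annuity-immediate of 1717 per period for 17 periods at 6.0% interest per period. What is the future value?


FV = PMT * ((1+i)^n - 1) / i
= 1717 * ((1.06)^17 - 1) / 0.06
= 1717 * (2.692773 - 1) / 0.06
= 48441.5146


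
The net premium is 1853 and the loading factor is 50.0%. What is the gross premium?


Gross = net * (1 + loading)
= 1853 * (1 + 0.5)
= 1853 * 1.5
= 2779.5


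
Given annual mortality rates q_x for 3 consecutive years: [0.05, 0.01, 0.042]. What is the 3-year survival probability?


p_k = 1 - q_k for each year
Survival = product of (1 - q_k)
= 0.95 * 0.99 * 0.958
= 0.901


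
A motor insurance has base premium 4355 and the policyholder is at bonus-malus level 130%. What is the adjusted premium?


adjusted = base * BM_level / 100
= 4355 * 130 / 100
= 4355 * 1.3
= 5661.5


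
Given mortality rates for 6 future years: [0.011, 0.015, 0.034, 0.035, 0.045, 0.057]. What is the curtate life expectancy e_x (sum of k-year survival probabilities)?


e_x = sum_{k=1}^{n} k_p_x
k_p_x values:
  1_p_x = 0.989
  2_p_x = 0.974165
  3_p_x = 0.941043
  4_p_x = 0.908107
  5_p_x = 0.867242
  6_p_x = 0.817809
e_x = 5.4974


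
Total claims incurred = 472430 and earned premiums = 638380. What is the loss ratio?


Loss ratio = claims / premiums
= 472430 / 638380
= 0.74


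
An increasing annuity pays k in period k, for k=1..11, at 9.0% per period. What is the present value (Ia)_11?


(Ia)_n = sum_{k=1}^{n} k * v^k, v = 1/(1+i)
v = 0.917431
Sum computed term by term:
(Ia)_11 = 35.0533


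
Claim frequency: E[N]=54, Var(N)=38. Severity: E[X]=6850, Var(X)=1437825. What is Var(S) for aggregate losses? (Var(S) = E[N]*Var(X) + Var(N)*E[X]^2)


Var(S) = E[N]*Var(X) + Var(N)*E[X]^2
= 54*1437825 + 38*6850^2
= 77642550 + 1783055000
= 1.8607e+09


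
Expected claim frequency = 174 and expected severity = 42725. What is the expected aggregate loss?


E[S] = E[N] * E[X]
= 174 * 42725
= 7.4342e+06


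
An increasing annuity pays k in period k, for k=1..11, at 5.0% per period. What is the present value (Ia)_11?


(Ia)_n = sum_{k=1}^{n} k * v^k, v = 1/(1+i)
v = 0.952381
Sum computed term by term:
(Ia)_11 = 45.8053


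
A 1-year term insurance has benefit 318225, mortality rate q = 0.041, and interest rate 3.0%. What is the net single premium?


NSP = benefit * q * v
v = 1/(1+i) = 0.970874
NSP = 318225 * 0.041 * 0.970874
= 12667.2087


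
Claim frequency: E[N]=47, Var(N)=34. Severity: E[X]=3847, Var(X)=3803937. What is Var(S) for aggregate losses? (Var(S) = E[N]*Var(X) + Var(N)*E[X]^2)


Var(S) = E[N]*Var(X) + Var(N)*E[X]^2
= 47*3803937 + 34*3847^2
= 178785039 + 503179906
= 6.8196e+08


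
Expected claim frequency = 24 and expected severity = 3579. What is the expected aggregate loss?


E[S] = E[N] * E[X]
= 24 * 3579
= 85896


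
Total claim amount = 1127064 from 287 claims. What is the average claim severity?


severity = total / number
= 1127064 / 287
= 3927.0523


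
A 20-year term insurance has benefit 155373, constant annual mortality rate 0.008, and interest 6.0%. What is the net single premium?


NSP = benefit * sum_{k=0}^{n-1} k_p_x * q * v^(k+1)
With constant q=0.008, v=0.943396
Sum = 0.086408
NSP = 155373 * 0.086408
= 13425.4783


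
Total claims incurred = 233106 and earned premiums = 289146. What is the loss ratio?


Loss ratio = claims / premiums
= 233106 / 289146
= 0.8062


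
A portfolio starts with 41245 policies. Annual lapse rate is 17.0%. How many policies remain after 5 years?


remaining = initial * (1 - lapse)^years
= 41245 * (1 - 0.17)^5
= 41245 * 0.393904
= 16246.5731


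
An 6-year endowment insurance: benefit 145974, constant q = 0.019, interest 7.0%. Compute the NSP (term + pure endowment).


Term component = 12655.3727
Pure endowment = 6_p_x * v^6 * benefit = 0.89128 * 0.666342 * 145974 = 86693.5699
NSP = 99348.9426


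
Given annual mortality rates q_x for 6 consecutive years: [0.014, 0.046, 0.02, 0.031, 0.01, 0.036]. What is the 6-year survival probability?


p_k = 1 - q_k for each year
Survival = product of (1 - q_k)
= 0.986 * 0.954 * 0.98 * 0.969 * 0.99 * 0.964
= 0.8525


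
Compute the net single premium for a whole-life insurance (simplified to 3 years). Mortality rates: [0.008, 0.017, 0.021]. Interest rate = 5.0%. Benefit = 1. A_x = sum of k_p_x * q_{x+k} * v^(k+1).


v = 0.952381
Year 0: k_p_x=1.0, q=0.008, term=0.007619
Year 1: k_p_x=0.992, q=0.017, term=0.015296
Year 2: k_p_x=0.975136, q=0.021, term=0.01769
A_x = 0.0406


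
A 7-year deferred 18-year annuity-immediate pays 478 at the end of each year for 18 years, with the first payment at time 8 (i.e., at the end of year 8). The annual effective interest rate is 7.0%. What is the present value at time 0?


PV at time 7 of the 18-year annuity-immediate:
a_n = 478 * (1-(1+0.07)^(-18))/0.07 = 4808.2435
Discount back 7 years to time 0:
PV = 4808.2435 * (1+0.07)^(-7)
= 4808.2435 * 0.62275
= 2994.3324


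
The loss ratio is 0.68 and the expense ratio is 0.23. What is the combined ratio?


Combined ratio = loss ratio + expense ratio
= 0.68 + 0.23
= 0.91


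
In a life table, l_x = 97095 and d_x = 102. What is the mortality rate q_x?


q_x = d_x / l_x
= 102 / 97095
= 0.0011


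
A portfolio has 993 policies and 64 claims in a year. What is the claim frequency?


frequency = claims / policies
= 64 / 993
= 0.0645


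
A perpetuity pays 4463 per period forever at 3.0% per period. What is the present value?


PV = PMT / i
= 4463 / 0.03
= 148766.6667


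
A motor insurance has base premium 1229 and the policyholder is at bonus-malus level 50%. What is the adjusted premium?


adjusted = base * BM_level / 100
= 1229 * 50 / 100
= 1229 * 0.5
= 614.5


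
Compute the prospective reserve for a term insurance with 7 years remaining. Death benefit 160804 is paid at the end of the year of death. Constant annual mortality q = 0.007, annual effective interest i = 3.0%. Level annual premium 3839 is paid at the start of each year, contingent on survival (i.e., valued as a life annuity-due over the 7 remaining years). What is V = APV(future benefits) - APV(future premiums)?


v = 1/(1+i) = 0.970874
APV(future benefits) per unit = sum_{k=0}^{6} k_p_x * q * v^(k+1) = 0.042742
APV(future benefits) = 160804 * 0.042742 = 6873.1148
Life annuity-due factor ä_{x:7} = sum_{k=0}^{6} k_p_x * v^k = 6.289208
APV(future premiums) = 3839 * 6.289208 = 24144.2683
V = 6873.1148 - 24144.2683
= -17271.1535


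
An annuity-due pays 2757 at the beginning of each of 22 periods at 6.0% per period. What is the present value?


PV_due = PMT * (1-(1+i)^(-n))/i * (1+i)
PV_immediate = 33198.6408
PV_due = 33198.6408 * 1.06
= 35190.5592


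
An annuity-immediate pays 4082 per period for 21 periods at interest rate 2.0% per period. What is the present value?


PV = PMT * (1 - (1+i)^(-n)) / i
= 4082 * (1 - (1+0.02)^(-21)) / 0.02
= 4082 * (1 - 0.659776) / 0.02
= 4082 * 17.011209
= 69439.7558


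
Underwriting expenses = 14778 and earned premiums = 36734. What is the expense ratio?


Expense ratio = expenses / premiums
= 14778 / 36734
= 0.4023


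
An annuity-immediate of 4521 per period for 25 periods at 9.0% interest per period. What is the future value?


FV = PMT * ((1+i)^n - 1) / i
= 4521 * ((1.09)^25 - 1) / 0.09
= 4521 * (8.623081 - 1) / 0.09
= 382932.7518


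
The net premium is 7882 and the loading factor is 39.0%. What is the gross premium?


Gross = net * (1 + loading)
= 7882 * (1 + 0.39)
= 7882 * 1.39
= 10955.98


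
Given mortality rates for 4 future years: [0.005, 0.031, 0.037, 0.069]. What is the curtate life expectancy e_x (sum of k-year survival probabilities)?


e_x = sum_{k=1}^{n} k_p_x
k_p_x values:
  1_p_x = 0.995
  2_p_x = 0.964155
  3_p_x = 0.928481
  4_p_x = 0.864416
e_x = 3.7521


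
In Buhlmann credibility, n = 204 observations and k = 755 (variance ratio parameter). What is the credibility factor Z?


Z = n / (n + k)
= 204 / (204 + 755)
= 204 / 959
= 0.2127


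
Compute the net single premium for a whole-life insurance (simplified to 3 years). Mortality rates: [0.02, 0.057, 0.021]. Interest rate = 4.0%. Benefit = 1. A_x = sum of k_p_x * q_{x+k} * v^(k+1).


v = 0.961538
Year 0: k_p_x=1.0, q=0.02, term=0.019231
Year 1: k_p_x=0.98, q=0.057, term=0.051646
Year 2: k_p_x=0.92414, q=0.021, term=0.017253
A_x = 0.0881


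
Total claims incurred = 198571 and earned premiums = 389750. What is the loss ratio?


Loss ratio = claims / premiums
= 198571 / 389750
= 0.5095


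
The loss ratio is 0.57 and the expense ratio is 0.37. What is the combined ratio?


Combined ratio = loss ratio + expense ratio
= 0.57 + 0.37
= 0.94


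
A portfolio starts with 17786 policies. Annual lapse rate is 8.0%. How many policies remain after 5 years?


remaining = initial * (1 - lapse)^years
= 17786 * (1 - 0.08)^5
= 17786 * 0.659082
= 11722.424


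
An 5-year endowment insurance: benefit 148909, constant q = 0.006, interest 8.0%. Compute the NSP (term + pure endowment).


Term component = 3528.0083
Pure endowment = 5_p_x * v^5 * benefit = 0.970358 * 0.680583 * 148909 = 98340.8803
NSP = 101868.8887


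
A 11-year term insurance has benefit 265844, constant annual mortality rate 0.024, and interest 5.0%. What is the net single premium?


NSP = benefit * sum_{k=0}^{n-1} k_p_x * q * v^(k+1)
With constant q=0.024, v=0.952381
Sum = 0.179165
NSP = 265844 * 0.179165
= 47629.9146


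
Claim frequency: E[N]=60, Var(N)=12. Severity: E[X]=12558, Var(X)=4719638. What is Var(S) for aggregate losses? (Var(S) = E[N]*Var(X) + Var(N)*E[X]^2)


Var(S) = E[N]*Var(X) + Var(N)*E[X]^2
= 60*4719638 + 12*12558^2
= 283178280 + 1892440368
= 2.1756e+09


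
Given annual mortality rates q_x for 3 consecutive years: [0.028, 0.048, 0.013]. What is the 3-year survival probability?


p_k = 1 - q_k for each year
Survival = product of (1 - q_k)
= 0.972 * 0.952 * 0.987
= 0.9133


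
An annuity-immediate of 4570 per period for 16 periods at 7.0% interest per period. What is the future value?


FV = PMT * ((1+i)^n - 1) / i
= 4570 * ((1.07)^16 - 1) / 0.07
= 4570 * (2.952164 - 1) / 0.07
= 127448.4047


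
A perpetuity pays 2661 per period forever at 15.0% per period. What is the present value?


PV = PMT / i
= 2661 / 0.15
= 17740.0


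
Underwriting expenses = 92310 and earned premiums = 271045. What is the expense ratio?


Expense ratio = expenses / premiums
= 92310 / 271045
= 0.3406


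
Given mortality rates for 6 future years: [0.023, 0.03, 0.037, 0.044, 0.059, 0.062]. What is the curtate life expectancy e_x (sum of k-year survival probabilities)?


e_x = sum_{k=1}^{n} k_p_x
k_p_x values:
  1_p_x = 0.977
  2_p_x = 0.94769
  3_p_x = 0.912625
  4_p_x = 0.87247
  5_p_x = 0.820994
  6_p_x = 0.770093
e_x = 5.3009


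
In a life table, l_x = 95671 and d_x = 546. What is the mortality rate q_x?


q_x = d_x / l_x
= 546 / 95671
= 0.0057


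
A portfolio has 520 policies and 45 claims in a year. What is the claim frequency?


frequency = claims / policies
= 45 / 520
= 0.0865


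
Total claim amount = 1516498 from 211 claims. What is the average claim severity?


severity = total / number
= 1516498 / 211
= 7187.1943


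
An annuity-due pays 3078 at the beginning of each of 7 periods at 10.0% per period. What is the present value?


PV_due = PMT * (1-(1+i)^(-n))/i * (1+i)
PV_immediate = 14984.9931
PV_due = 14984.9931 * 1.1
= 16483.4924


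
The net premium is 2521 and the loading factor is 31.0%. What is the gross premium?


Gross = net * (1 + loading)
= 2521 * (1 + 0.31)
= 2521 * 1.31
= 3302.51


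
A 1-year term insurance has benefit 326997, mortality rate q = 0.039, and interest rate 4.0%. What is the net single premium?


NSP = benefit * q * v
v = 1/(1+i) = 0.961538
NSP = 326997 * 0.039 * 0.961538
= 12262.3875


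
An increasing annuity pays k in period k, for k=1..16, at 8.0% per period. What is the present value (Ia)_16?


(Ia)_n = sum_{k=1}^{n} k * v^k, v = 1/(1+i)
v = 0.925926
Sum computed term by term:
(Ia)_16 = 61.1154


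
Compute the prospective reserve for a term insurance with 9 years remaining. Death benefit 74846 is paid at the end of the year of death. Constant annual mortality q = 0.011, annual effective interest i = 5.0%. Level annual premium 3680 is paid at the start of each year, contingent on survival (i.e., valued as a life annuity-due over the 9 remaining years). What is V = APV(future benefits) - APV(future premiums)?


v = 1/(1+i) = 0.952381
APV(future benefits) per unit = sum_{k=0}^{8} k_p_x * q * v^(k+1) = 0.075101
APV(future benefits) = 74846 * 0.075101 = 5621.0251
Life annuity-due factor ä_{x:9} = sum_{k=0}^{8} k_p_x * v^k = 7.168752
APV(future premiums) = 3680 * 7.168752 = 26381.0067
V = 5621.0251 - 26381.0067
= -20759.9816


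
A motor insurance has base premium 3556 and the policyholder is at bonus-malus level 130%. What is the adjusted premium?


adjusted = base * BM_level / 100
= 3556 * 130 / 100
= 3556 * 1.3
= 4622.8


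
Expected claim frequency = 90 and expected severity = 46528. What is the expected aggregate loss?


E[S] = E[N] * E[X]
= 90 * 46528
= 4.1875e+06


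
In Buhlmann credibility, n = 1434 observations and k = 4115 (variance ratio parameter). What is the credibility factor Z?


Z = n / (n + k)
= 1434 / (1434 + 4115)
= 1434 / 5549
= 0.2584


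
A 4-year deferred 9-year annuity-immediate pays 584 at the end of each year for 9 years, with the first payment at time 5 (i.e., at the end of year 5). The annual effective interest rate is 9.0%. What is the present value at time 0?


PV at time 4 of the 9-year annuity-immediate:
a_n = 584 * (1-(1+0.09)^(-9))/0.09 = 3501.2242
Discount back 4 years to time 0:
PV = 3501.2242 * (1+0.09)^(-4)
= 3501.2242 * 0.708425
= 2480.3555


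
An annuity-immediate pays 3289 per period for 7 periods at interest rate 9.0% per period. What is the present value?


PV = PMT * (1 - (1+i)^(-n)) / i
= 3289 * (1 - (1+0.09)^(-7)) / 0.09
= 3289 * (1 - 0.547034) / 0.09
= 3289 * 5.032953
= 16553.3819


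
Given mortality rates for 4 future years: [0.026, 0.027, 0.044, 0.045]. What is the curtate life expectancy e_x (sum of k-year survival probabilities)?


e_x = sum_{k=1}^{n} k_p_x
k_p_x values:
  1_p_x = 0.974
  2_p_x = 0.947702
  3_p_x = 0.906003
  4_p_x = 0.865233
e_x = 3.6929


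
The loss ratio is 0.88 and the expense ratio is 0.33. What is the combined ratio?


Combined ratio = loss ratio + expense ratio
= 0.88 + 0.33
= 1.21


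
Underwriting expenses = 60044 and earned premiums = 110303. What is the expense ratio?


Expense ratio = expenses / premiums
= 60044 / 110303
= 0.5444


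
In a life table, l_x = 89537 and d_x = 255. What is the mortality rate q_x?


q_x = d_x / l_x
= 255 / 89537
= 0.0028


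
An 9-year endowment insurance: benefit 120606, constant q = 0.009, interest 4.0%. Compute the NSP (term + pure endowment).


Term component = 7804.5581
Pure endowment = 9_p_x * v^9 * benefit = 0.921856 * 0.702587 * 120606 = 78114.5168
NSP = 85919.0749


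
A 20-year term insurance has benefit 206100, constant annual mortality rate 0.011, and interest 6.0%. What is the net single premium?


NSP = benefit * sum_{k=0}^{n-1} k_p_x * q * v^(k+1)
With constant q=0.011, v=0.943396
Sum = 0.116209
NSP = 206100 * 0.116209
= 23950.6558


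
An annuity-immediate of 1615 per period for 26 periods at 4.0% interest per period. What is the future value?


FV = PMT * ((1+i)^n - 1) / i
= 1615 * ((1.04)^26 - 1) / 0.04
= 1615 * (2.77247 - 1) / 0.04
= 71563.4676


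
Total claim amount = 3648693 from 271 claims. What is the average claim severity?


severity = total / number
= 3648693 / 271
= 13463.8118


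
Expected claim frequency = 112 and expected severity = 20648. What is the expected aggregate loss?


E[S] = E[N] * E[X]
= 112 * 20648
= 2.3126e+06


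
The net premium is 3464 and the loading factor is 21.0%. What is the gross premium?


Gross = net * (1 + loading)
= 3464 * (1 + 0.21)
= 3464 * 1.21
= 4191.44


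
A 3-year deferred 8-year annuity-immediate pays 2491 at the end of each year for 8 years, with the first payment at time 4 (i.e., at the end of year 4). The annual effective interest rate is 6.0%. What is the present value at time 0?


PV at time 3 of the 8-year annuity-immediate:
a_n = 2491 * (1-(1+0.06)^(-8))/0.06 = 15468.5964
Discount back 3 years to time 0:
PV = 15468.5964 * (1+0.06)^(-3)
= 15468.5964 * 0.839619
= 12987.7318


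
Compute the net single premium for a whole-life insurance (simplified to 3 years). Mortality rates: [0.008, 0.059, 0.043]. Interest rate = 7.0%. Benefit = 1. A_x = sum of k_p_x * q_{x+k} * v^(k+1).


v = 0.934579
Year 0: k_p_x=1.0, q=0.008, term=0.007477
Year 1: k_p_x=0.992, q=0.059, term=0.051121
Year 2: k_p_x=0.933472, q=0.043, term=0.032766
A_x = 0.0914


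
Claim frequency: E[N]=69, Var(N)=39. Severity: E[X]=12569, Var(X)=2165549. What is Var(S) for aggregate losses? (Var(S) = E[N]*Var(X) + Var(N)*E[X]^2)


Var(S) = E[N]*Var(X) + Var(N)*E[X]^2
= 69*2165549 + 39*12569^2
= 149422881 + 6161210679
= 6.3106e+09


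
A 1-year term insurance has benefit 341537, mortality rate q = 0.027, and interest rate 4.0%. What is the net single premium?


NSP = benefit * q * v
v = 1/(1+i) = 0.961538
NSP = 341537 * 0.027 * 0.961538
= 8866.826


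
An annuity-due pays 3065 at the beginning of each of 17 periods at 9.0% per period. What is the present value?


PV_due = PMT * (1-(1+i)^(-n))/i * (1+i)
PV_immediate = 26186.2301
PV_due = 26186.2301 * 1.09
= 28542.9909


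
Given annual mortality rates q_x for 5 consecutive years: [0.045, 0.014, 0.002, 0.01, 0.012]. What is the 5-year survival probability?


p_k = 1 - q_k for each year
Survival = product of (1 - q_k)
= 0.955 * 0.986 * 0.998 * 0.99 * 0.988
= 0.9192


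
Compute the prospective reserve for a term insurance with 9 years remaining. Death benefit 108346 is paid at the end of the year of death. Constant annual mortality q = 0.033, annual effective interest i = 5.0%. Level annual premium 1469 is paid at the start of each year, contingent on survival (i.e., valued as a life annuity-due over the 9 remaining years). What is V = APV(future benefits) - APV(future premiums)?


v = 1/(1+i) = 0.952381
APV(future benefits) per unit = sum_{k=0}^{8} k_p_x * q * v^(k+1) = 0.208107
APV(future benefits) = 108346 * 0.208107 = 22547.5921
Life annuity-due factor ä_{x:9} = sum_{k=0}^{8} k_p_x * v^k = 6.621595
APV(future premiums) = 1469 * 6.621595 = 9727.1238
V = 22547.5921 - 9727.1238
= 12820.4683


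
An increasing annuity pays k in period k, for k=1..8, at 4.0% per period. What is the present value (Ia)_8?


(Ia)_n = sum_{k=1}^{n} k * v^k, v = 1/(1+i)
v = 0.961538
Sum computed term by term:
(Ia)_8 = 28.9133


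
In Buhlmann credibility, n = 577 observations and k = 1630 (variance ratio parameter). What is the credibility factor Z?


Z = n / (n + k)
= 577 / (577 + 1630)
= 577 / 2207
= 0.2614


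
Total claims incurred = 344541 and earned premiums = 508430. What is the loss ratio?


Loss ratio = claims / premiums
= 344541 / 508430
= 0.6777


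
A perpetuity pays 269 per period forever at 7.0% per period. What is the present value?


PV = PMT / i
= 269 / 0.07
= 3842.8571


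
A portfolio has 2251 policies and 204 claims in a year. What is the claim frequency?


frequency = claims / policies
= 204 / 2251
= 0.0906


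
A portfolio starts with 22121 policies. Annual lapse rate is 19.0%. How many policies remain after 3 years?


remaining = initial * (1 - lapse)^years
= 22121 * (1 - 0.19)^3
= 22121 * 0.531441
= 11756.0064


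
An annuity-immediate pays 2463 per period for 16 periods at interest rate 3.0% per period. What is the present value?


PV = PMT * (1 - (1+i)^(-n)) / i
= 2463 * (1 - (1+0.03)^(-16)) / 0.03
= 2463 * (1 - 0.623167) / 0.03
= 2463 * 12.561102
= 30937.9943


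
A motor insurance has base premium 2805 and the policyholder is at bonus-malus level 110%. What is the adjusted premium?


adjusted = base * BM_level / 100
= 2805 * 110 / 100
= 2805 * 1.1
= 3085.5


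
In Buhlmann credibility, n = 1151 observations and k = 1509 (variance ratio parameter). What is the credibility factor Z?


Z = n / (n + k)
= 1151 / (1151 + 1509)
= 1151 / 2660
= 0.4327


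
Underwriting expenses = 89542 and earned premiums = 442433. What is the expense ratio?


Expense ratio = expenses / premiums
= 89542 / 442433
= 0.2024


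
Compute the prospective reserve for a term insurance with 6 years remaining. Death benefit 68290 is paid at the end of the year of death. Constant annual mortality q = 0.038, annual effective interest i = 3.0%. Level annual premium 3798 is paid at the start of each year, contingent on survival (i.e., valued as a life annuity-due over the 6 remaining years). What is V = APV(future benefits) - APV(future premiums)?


v = 1/(1+i) = 0.970874
APV(future benefits) per unit = sum_{k=0}^{5} k_p_x * q * v^(k+1) = 0.187885
APV(future benefits) = 68290 * 0.187885 = 12830.677
Life annuity-due factor ä_{x:6} = sum_{k=0}^{5} k_p_x * v^k = 5.092676
APV(future premiums) = 3798 * 5.092676 = 19341.9853
V = 12830.677 - 19341.9853
= -6511.3083


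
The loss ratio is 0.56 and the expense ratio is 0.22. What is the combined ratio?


Combined ratio = loss ratio + expense ratio
= 0.56 + 0.22
= 0.78


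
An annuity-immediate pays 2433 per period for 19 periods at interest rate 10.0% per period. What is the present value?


PV = PMT * (1 - (1+i)^(-n)) / i
= 2433 * (1 - (1+0.1)^(-19)) / 0.1
= 2433 * (1 - 0.163508) / 0.1
= 2433 * 8.36492
= 20351.8506


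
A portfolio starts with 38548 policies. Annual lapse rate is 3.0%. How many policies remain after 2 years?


remaining = initial * (1 - lapse)^years
= 38548 * (1 - 0.03)^2
= 38548 * 0.9409
= 36269.8132


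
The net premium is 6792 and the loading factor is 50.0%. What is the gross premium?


Gross = net * (1 + loading)
= 6792 * (1 + 0.5)
= 6792 * 1.5
= 10188.0


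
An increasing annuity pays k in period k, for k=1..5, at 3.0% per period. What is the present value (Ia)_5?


(Ia)_n = sum_{k=1}^{n} k * v^k, v = 1/(1+i)
v = 0.970874
Sum computed term by term:
(Ia)_5 = 13.4685


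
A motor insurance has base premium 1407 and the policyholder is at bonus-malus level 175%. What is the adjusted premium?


adjusted = base * BM_level / 100
= 1407 * 175 / 100
= 1407 * 1.75
= 2462.25


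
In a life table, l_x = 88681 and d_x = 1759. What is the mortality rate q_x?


q_x = d_x / l_x
= 1759 / 88681
= 0.0198


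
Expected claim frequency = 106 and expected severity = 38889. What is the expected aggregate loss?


E[S] = E[N] * E[X]
= 106 * 38889
= 4.1222e+06


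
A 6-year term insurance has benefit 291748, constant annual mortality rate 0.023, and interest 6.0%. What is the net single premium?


NSP = benefit * sum_{k=0}^{n-1} k_p_x * q * v^(k+1)
With constant q=0.023, v=0.943396
Sum = 0.107213
NSP = 291748 * 0.107213
= 31279.1523


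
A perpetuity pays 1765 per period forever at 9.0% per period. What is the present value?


PV = PMT / i
= 1765 / 0.09
= 19611.1111


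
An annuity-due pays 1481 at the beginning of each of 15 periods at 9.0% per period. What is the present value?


PV_due = PMT * (1-(1+i)^(-n))/i * (1+i)
PV_immediate = 11937.8796
PV_due = 11937.8796 * 1.09
= 13012.2887


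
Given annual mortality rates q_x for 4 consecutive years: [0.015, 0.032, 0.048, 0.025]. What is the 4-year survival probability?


p_k = 1 - q_k for each year
Survival = product of (1 - q_k)
= 0.985 * 0.968 * 0.952 * 0.975
= 0.885


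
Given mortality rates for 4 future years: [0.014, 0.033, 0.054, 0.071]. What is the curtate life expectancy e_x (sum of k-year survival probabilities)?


e_x = sum_{k=1}^{n} k_p_x
k_p_x values:
  1_p_x = 0.986
  2_p_x = 0.953462
  3_p_x = 0.901975
  4_p_x = 0.837935
e_x = 3.6794


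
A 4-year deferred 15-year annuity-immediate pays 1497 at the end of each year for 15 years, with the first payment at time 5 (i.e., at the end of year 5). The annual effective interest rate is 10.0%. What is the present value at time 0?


PV at time 4 of the 15-year annuity-immediate:
a_n = 1497 * (1-(1+0.1)^(-15))/0.1 = 11386.301
Discount back 4 years to time 0:
PV = 11386.301 * (1+0.1)^(-4)
= 11386.301 * 0.683013
= 7776.9968


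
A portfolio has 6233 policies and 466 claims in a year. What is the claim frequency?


frequency = claims / policies
= 466 / 6233
= 0.0748


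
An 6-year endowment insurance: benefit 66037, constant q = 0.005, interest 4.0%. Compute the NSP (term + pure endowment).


Term component = 1710.362
Pure endowment = 6_p_x * v^6 * benefit = 0.970373 * 0.790315 * 66037 = 50643.7416
NSP = 52354.1036


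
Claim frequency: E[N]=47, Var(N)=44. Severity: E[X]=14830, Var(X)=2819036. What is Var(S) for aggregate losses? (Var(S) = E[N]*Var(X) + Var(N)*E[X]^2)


Var(S) = E[N]*Var(X) + Var(N)*E[X]^2
= 47*2819036 + 44*14830^2
= 132494692 + 9676871600
= 9.8094e+09


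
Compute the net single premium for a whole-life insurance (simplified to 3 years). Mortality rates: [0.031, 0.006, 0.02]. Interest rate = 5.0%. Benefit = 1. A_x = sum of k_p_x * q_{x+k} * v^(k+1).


v = 0.952381
Year 0: k_p_x=1.0, q=0.031, term=0.029524
Year 1: k_p_x=0.969, q=0.006, term=0.005273
Year 2: k_p_x=0.963186, q=0.02, term=0.016641
A_x = 0.0514


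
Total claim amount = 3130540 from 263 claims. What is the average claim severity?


severity = total / number
= 3130540 / 263
= 11903.1939


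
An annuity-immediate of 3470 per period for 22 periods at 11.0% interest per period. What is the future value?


FV = PMT * ((1+i)^n - 1) / i
= 3470 * ((1.11)^22 - 1) / 0.11
= 3470 * (9.933574 - 1) / 0.11
= 281813.6539


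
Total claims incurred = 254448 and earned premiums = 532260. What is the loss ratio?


Loss ratio = claims / premiums
= 254448 / 532260
= 0.4781


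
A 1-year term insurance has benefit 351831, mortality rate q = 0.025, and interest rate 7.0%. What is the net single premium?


NSP = benefit * q * v
v = 1/(1+i) = 0.934579
NSP = 351831 * 0.025 * 0.934579
= 8220.3505


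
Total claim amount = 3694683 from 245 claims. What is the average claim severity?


severity = total / number
= 3694683 / 245
= 15080.3388


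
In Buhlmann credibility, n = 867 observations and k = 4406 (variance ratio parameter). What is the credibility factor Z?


Z = n / (n + k)
= 867 / (867 + 4406)
= 867 / 5273
= 0.1644


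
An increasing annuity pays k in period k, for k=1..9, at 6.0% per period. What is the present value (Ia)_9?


(Ia)_n = sum_{k=1}^{n} k * v^k, v = 1/(1+i)
v = 0.943396
Sum computed term by term:
(Ia)_9 = 31.3785


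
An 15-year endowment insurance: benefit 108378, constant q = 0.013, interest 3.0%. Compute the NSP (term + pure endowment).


Term component = 15482.6083
Pure endowment = 15_p_x * v^15 * benefit = 0.821783 * 0.641862 * 108378 = 57166.2957
NSP = 72648.904


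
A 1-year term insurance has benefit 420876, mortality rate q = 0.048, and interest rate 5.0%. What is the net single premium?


NSP = benefit * q * v
v = 1/(1+i) = 0.952381
NSP = 420876 * 0.048 * 0.952381
= 19240.0457


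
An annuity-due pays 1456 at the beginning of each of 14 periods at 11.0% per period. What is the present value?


PV_due = PMT * (1-(1+i)^(-n))/i * (1+i)
PV_immediate = 10165.5958
PV_due = 10165.5958 * 1.11
= 11283.8113


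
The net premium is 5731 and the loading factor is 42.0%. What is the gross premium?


Gross = net * (1 + loading)
= 5731 * (1 + 0.42)
= 5731 * 1.42
= 8138.02


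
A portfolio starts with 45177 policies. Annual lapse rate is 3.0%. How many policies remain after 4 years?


remaining = initial * (1 - lapse)^years
= 45177 * (1 - 0.03)^4
= 45177 * 0.885293
= 39994.8733


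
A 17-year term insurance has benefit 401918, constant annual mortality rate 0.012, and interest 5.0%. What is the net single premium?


NSP = benefit * sum_{k=0}^{n-1} k_p_x * q * v^(k+1)
With constant q=0.012, v=0.952381
Sum = 0.124772
NSP = 401918 * 0.124772
= 50148.1017


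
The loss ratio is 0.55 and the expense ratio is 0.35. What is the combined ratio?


Combined ratio = loss ratio + expense ratio
= 0.55 + 0.35
= 0.9


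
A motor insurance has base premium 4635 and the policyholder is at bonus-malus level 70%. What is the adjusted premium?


adjusted = base * BM_level / 100
= 4635 * 70 / 100
= 4635 * 0.7
= 3244.5


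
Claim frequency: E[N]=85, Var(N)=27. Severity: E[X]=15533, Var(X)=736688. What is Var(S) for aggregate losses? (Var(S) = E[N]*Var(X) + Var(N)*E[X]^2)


Var(S) = E[N]*Var(X) + Var(N)*E[X]^2
= 85*736688 + 27*15533^2
= 62618480 + 6514400403
= 6.5770e+09


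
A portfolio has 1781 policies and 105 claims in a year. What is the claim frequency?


frequency = claims / policies
= 105 / 1781
= 0.059


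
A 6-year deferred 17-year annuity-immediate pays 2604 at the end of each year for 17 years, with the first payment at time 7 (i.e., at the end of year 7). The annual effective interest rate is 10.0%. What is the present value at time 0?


PV at time 6 of the 17-year annuity-immediate:
a_n = 2604 * (1-(1+0.1)^(-17))/0.1 = 20888.1248
Discount back 6 years to time 0:
PV = 20888.1248 * (1+0.1)^(-6)
= 20888.1248 * 0.564474
= 11790.8019


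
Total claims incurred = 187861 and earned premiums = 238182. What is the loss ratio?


Loss ratio = claims / premiums
= 187861 / 238182
= 0.7887


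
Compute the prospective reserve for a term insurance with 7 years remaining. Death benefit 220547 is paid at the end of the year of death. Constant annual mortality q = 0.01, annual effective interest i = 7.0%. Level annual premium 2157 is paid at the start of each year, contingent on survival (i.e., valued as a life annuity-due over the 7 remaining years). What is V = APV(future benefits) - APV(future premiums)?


v = 1/(1+i) = 0.934579
APV(future benefits) per unit = sum_{k=0}^{6} k_p_x * q * v^(k+1) = 0.052445
APV(future benefits) = 220547 * 0.052445 = 11566.4922
Life annuity-due factor ä_{x:7} = sum_{k=0}^{6} k_p_x * v^k = 5.611569
APV(future premiums) = 2157 * 5.611569 = 12104.1539
V = 11566.4922 - 12104.1539
= -537.6617


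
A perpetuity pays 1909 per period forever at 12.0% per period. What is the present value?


PV = PMT / i
= 1909 / 0.12
= 15908.3333


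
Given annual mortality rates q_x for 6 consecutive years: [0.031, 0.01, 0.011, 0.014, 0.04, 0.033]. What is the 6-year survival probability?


p_k = 1 - q_k for each year
Survival = product of (1 - q_k)
= 0.969 * 0.99 * 0.989 * 0.986 * 0.96 * 0.967
= 0.8684


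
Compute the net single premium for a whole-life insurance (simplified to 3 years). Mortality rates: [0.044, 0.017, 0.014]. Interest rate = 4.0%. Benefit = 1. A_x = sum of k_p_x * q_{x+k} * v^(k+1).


v = 0.961538
Year 0: k_p_x=1.0, q=0.044, term=0.042308
Year 1: k_p_x=0.956, q=0.017, term=0.015026
Year 2: k_p_x=0.939748, q=0.014, term=0.011696
A_x = 0.069


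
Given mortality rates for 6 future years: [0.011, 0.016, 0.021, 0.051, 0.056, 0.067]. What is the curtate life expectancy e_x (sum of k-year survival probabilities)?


e_x = sum_{k=1}^{n} k_p_x
k_p_x values:
  1_p_x = 0.989
  2_p_x = 0.973176
  3_p_x = 0.952739
  4_p_x = 0.90415
  5_p_x = 0.853517
  6_p_x = 0.796332
e_x = 5.4689


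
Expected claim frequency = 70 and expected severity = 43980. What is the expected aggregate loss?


E[S] = E[N] * E[X]
= 70 * 43980
= 3.0786e+06


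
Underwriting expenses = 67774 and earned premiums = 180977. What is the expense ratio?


Expense ratio = expenses / premiums
= 67774 / 180977
= 0.3745


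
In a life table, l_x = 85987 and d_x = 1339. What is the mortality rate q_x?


q_x = d_x / l_x
= 1339 / 85987
= 0.0156


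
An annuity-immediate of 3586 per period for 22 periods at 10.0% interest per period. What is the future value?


FV = PMT * ((1+i)^n - 1) / i
= 3586 * ((1.1)^22 - 1) / 0.1
= 3586 * (8.140275 - 1) / 0.1
= 256050.2593


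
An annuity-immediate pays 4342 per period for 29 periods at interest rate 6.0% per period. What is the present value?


PV = PMT * (1 - (1+i)^(-n)) / i
= 4342 * (1 - (1+0.06)^(-29)) / 0.06
= 4342 * (1 - 0.184557) / 0.06
= 4342 * 13.590721
= 59010.9107


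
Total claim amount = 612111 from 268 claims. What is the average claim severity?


severity = total / number
= 612111 / 268
= 2283.9963


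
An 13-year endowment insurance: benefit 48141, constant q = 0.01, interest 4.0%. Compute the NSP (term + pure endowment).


Term component = 4553.9808
Pure endowment = 13_p_x * v^13 * benefit = 0.877521 * 0.600574 * 48141 = 25371.0959
NSP = 29925.0767


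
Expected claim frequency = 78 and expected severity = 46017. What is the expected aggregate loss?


E[S] = E[N] * E[X]
= 78 * 46017
= 3.5893e+06


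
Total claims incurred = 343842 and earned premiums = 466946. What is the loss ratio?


Loss ratio = claims / premiums
= 343842 / 466946
= 0.7364


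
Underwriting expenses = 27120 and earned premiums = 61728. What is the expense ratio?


Expense ratio = expenses / premiums
= 27120 / 61728
= 0.4393


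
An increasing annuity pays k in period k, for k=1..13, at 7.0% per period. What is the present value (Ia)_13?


(Ia)_n = sum_{k=1}^{n} k * v^k, v = 1/(1+i)
v = 0.934579
Sum computed term by term:
(Ia)_13 = 50.6878


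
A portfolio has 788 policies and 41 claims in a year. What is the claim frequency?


frequency = claims / policies
= 41 / 788
= 0.052


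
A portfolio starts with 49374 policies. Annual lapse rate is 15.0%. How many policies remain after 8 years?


remaining = initial * (1 - lapse)^years
= 49374 * (1 - 0.15)^8
= 49374 * 0.272491
= 13453.9472


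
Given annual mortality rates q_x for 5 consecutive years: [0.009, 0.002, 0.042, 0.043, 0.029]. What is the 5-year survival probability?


p_k = 1 - q_k for each year
Survival = product of (1 - q_k)
= 0.991 * 0.998 * 0.958 * 0.957 * 0.971
= 0.8804


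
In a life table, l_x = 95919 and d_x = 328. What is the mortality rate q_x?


q_x = d_x / l_x
= 328 / 95919
= 0.0034


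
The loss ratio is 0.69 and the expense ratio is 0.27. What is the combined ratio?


Combined ratio = loss ratio + expense ratio
= 0.69 + 0.27
= 0.96


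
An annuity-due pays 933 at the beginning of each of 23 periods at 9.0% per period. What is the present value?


PV_due = PMT * (1-(1+i)^(-n))/i * (1+i)
PV_immediate = 8938.333
PV_due = 8938.333 * 1.09
= 9742.7829


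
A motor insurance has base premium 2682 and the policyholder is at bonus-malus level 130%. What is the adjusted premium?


adjusted = base * BM_level / 100
= 2682 * 130 / 100
= 2682 * 1.3
= 3486.6


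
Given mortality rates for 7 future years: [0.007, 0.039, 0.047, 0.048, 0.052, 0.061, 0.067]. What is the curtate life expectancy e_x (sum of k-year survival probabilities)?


e_x = sum_{k=1}^{n} k_p_x
k_p_x values:
  1_p_x = 0.993
  2_p_x = 0.954273
  3_p_x = 0.909422
  4_p_x = 0.86577
  5_p_x = 0.82075
  6_p_x = 0.770684
  7_p_x = 0.719048
e_x = 6.0329


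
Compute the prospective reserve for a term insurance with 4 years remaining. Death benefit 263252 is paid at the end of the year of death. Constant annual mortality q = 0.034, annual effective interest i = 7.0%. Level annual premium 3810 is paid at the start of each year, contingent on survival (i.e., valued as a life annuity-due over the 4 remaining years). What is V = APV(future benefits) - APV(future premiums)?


v = 1/(1+i) = 0.934579
APV(future benefits) per unit = sum_{k=0}^{3} k_p_x * q * v^(k+1) = 0.109744
APV(future benefits) = 263252 * 0.109744 = 28890.1972
Life annuity-due factor ä_{x:4} = sum_{k=0}^{3} k_p_x * v^k = 3.453693
APV(future premiums) = 3810 * 3.453693 = 13158.569
V = 28890.1972 - 13158.569
= 15731.6282


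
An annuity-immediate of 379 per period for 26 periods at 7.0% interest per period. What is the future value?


FV = PMT * ((1+i)^n - 1) / i
= 379 * ((1.07)^26 - 1) / 0.07
= 379 * (5.807353 - 1) / 0.07
= 26028.3823


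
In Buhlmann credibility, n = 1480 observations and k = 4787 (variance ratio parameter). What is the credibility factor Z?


Z = n / (n + k)
= 1480 / (1480 + 4787)
= 1480 / 6267
= 0.2362


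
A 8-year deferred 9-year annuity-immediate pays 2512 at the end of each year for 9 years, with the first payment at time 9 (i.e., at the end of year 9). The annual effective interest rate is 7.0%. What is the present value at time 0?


PV at time 8 of the 9-year annuity-immediate:
a_n = 2512 * (1-(1+0.07)^(-9))/0.07 = 16366.2634
Discount back 8 years to time 0:
PV = 16366.2634 * (1+0.07)^(-8)
= 16366.2634 * 0.582009
= 9525.3143
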